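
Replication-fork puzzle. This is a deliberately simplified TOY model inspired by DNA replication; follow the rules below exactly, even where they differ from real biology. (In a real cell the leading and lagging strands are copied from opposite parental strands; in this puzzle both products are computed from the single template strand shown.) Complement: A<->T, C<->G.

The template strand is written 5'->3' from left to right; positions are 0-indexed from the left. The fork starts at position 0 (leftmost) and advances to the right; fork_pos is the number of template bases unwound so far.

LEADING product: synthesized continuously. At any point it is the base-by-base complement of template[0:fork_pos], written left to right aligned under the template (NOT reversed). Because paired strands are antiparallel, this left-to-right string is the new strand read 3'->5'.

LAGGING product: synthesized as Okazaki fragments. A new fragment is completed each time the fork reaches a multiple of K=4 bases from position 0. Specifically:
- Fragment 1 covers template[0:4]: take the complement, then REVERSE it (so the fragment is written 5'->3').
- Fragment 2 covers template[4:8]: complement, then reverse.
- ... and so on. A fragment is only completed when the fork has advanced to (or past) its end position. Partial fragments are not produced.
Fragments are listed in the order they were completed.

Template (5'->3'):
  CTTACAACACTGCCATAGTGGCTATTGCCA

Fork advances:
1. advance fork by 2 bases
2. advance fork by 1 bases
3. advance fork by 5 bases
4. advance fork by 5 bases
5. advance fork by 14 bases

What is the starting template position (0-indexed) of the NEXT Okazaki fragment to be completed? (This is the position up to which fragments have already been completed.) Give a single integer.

Step 1: advance 2 -> fork_pos = 0 + 2 = 2. Next multiple of 4 is 4 (not reached); still 0 fragment(s).
Step 2: advance 1 -> fork_pos = 2 + 1 = 3. Next multiple of 4 is 4 (not reached); still 0 fragment(s).
Step 3: advance 5 -> fork_pos = 3 + 5 = 8. Reached multiple(s) of 4: 4, 8 -> fragments 1-2 completed (2 total).
Step 4: advance 5 -> fork_pos = 8 + 5 = 13. Reached multiple(s) of 4: 12 -> fragment 3 completed (3 total).
Step 5: advance 14 -> fork_pos = 13 + 14 = 27. Reached multiple(s) of 4: 16, 20, 24 -> fragments 4-6 completed (6 total).
6 fragment(s) completed, covering template[0:24] (6 x 4 = 24). The next fragment, fragment 7, covers template[24:28], so it starts at position 24.

Answer: 24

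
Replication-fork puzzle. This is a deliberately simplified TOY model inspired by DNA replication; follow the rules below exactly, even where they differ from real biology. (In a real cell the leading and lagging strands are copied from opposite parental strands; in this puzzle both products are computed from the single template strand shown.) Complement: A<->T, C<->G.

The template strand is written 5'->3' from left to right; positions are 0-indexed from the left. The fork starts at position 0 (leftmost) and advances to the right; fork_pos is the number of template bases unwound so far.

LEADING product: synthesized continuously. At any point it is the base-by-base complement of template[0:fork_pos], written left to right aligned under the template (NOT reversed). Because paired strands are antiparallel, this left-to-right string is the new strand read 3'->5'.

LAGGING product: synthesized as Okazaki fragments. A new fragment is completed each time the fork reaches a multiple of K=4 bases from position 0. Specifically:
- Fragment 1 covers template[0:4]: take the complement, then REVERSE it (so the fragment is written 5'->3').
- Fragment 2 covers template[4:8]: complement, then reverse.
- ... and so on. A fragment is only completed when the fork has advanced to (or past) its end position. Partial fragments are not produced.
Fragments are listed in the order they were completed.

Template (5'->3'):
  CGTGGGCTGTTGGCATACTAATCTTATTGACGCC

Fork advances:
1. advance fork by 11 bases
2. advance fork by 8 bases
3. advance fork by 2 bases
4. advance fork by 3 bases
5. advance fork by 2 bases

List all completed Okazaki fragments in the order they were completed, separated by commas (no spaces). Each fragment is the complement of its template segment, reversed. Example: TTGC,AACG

Step 1: advance 11 -> fork_pos = 0 + 11 = 11. Reached multiple(s) of 4: 4, 8 -> fragments 1-2 completed (2 total).
Step 2: advance 8 -> fork_pos = 11 + 8 = 19. Reached multiple(s) of 4: 12, 16 -> fragments 3-4 completed (4 total).
Step 3: advance 2 -> fork_pos = 19 + 2 = 21. Reached multiple(s) of 4: 20 -> fragment 5 completed (5 total).
Step 4: advance 3 -> fork_pos = 21 + 3 = 24. Reached multiple(s) of 4: 24 -> fragment 6 completed (6 total).
Step 5: advance 2 -> fork_pos = 24 + 2 = 26. Next multiple of 4 is 28 (not reached); still 6 fragment(s).
Final fork_pos = 26, so 6 fragment(s) are complete. Build each: template segment -> complement -> reverse.
Fragment 1: template[0:4] = CGTG -> complement GCAC -> reversed CACG
Fragment 2: template[4:8] = GGCT -> complement CCGA -> reversed AGCC
Fragment 3: template[8:12] = GTTG -> complement CAAC -> reversed CAAC
Fragment 4: template[12:16] = GCAT -> complement CGTA -> reversed ATGC
Fragment 5: template[16:20] = ACTA -> complement TGAT -> reversed TAGT
Fragment 6: template[20:24] = ATCT -> complement TAGA -> reversed AGAT

Answer: CACG,AGCC,CAAC,ATGC,TAGT,AGAT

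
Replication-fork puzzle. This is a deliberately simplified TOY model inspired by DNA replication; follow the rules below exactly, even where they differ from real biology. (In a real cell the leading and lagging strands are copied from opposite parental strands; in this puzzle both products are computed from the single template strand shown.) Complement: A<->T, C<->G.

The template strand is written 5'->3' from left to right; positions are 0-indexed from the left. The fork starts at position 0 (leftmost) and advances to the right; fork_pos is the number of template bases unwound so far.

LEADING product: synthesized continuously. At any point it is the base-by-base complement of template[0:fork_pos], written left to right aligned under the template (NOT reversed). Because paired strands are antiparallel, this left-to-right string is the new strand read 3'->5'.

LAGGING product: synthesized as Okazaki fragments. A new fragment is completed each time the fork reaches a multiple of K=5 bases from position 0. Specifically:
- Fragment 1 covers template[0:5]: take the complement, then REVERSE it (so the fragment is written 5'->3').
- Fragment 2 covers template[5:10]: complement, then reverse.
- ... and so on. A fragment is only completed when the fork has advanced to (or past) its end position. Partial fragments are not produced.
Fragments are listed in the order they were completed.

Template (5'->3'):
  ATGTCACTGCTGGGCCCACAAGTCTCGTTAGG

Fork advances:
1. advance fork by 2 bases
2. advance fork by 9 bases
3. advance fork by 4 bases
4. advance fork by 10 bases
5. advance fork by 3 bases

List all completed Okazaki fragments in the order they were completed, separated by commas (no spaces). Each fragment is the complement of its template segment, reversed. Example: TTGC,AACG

Step 1: advance 2 -> fork_pos = 0 + 2 = 2. Next multiple of 5 is 5 (not reached); still 0 fragment(s).
Step 2: advance 9 -> fork_pos = 2 + 9 = 11. Reached multiple(s) of 5: 5, 10 -> fragments 1-2 completed (2 total).
Step 3: advance 4 -> fork_pos = 11 + 4 = 15. Reached multiple(s) of 5: 15 -> fragment 3 completed (3 total).
Step 4: advance 10 -> fork_pos = 15 + 10 = 25. Reached multiple(s) of 5: 20, 25 -> fragments 4-5 completed (5 total).
Step 5: advance 3 -> fork_pos = 25 + 3 = 28. Next multiple of 5 is 30 (not reached); still 5 fragment(s).
Final fork_pos = 28, so 5 fragment(s) are complete. Build each: template segment -> complement -> reverse.
Fragment 1: template[0:5] = ATGTC -> complement TACAG -> reversed GACAT
Fragment 2: template[5:10] = ACTGC -> complement TGACG -> reversed GCAGT
Fragment 3: template[10:15] = TGGGC -> complement ACCCG -> reversed GCCCA
Fragment 4: template[15:20] = CCACA -> complement GGTGT -> reversed TGTGG
Fragment 5: template[20:25] = AGTCT -> complement TCAGA -> reversed AGACT

Answer: GACAT,GCAGT,GCCCA,TGTGG,AGACT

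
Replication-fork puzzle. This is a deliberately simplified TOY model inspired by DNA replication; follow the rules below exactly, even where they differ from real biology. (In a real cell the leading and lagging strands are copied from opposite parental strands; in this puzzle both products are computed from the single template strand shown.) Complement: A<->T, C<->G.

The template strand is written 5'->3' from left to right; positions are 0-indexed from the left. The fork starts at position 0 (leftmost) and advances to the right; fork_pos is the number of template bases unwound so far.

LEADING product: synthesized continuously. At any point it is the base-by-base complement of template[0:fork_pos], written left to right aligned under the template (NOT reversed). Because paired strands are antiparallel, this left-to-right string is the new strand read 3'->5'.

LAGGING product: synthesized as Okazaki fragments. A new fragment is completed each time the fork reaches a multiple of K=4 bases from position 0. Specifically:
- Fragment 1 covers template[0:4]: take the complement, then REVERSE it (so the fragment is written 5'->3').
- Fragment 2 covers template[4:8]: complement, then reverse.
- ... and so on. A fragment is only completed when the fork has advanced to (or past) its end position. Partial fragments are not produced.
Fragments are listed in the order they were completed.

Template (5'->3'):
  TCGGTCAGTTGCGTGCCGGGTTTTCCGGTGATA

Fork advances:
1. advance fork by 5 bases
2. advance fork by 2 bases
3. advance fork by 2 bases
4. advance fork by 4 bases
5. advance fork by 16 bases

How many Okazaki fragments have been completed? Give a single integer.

Answer: 7

Derivation:
Step 1: advance 5 -> fork_pos = 0 + 5 = 5. Reached multiple(s) of 4: 4 -> fragment 1 completed (1 total).
Step 2: advance 2 -> fork_pos = 5 + 2 = 7. Next multiple of 4 is 8 (not reached); still 1 fragment(s).
Step 3: advance 2 -> fork_pos = 7 + 2 = 9. Reached multiple(s) of 4: 8 -> fragment 2 completed (2 total).
Step 4: advance 4 -> fork_pos = 9 + 4 = 13. Reached multiple(s) of 4: 12 -> fragment 3 completed (3 total).
Step 5: advance 16 -> fork_pos = 13 + 16 = 29. Reached multiple(s) of 4: 16, 20, 24, 28 -> fragments 4-7 completed (7 total).
Check: final fork_pos = 29; the multiples of 4 that are <= 29 are 4..28 -> 29 // 4 = 7 completed fragment(s).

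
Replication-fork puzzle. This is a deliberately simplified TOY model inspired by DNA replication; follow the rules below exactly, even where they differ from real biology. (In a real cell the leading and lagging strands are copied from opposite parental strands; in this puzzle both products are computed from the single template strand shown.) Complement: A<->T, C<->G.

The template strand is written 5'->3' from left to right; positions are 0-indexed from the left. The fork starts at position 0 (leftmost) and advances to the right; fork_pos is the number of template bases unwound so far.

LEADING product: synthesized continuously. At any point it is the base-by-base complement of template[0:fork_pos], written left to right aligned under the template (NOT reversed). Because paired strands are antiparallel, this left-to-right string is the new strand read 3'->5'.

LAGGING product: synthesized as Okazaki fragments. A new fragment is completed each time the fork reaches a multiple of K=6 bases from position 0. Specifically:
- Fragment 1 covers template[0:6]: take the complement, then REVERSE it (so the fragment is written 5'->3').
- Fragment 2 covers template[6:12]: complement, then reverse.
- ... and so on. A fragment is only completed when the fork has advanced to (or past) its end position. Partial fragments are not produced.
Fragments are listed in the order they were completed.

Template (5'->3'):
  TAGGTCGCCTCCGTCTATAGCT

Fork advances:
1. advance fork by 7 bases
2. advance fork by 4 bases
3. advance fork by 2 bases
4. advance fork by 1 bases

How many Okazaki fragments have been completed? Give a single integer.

Answer: 2

Derivation:
Step 1: advance 7 -> fork_pos = 0 + 7 = 7. Reached multiple(s) of 6: 6 -> fragment 1 completed (1 total).
Step 2: advance 4 -> fork_pos = 7 + 4 = 11. Next multiple of 6 is 12 (not reached); still 1 fragment(s).
Step 3: advance 2 -> fork_pos = 11 + 2 = 13. Reached multiple(s) of 6: 12 -> fragment 2 completed (2 total).
Step 4: advance 1 -> fork_pos = 13 + 1 = 14. Next multiple of 6 is 18 (not reached); still 2 fragment(s).
Check: final fork_pos = 14; the multiples of 6 that are <= 14 are 6..12 -> 14 // 6 = 2 completed fragment(s).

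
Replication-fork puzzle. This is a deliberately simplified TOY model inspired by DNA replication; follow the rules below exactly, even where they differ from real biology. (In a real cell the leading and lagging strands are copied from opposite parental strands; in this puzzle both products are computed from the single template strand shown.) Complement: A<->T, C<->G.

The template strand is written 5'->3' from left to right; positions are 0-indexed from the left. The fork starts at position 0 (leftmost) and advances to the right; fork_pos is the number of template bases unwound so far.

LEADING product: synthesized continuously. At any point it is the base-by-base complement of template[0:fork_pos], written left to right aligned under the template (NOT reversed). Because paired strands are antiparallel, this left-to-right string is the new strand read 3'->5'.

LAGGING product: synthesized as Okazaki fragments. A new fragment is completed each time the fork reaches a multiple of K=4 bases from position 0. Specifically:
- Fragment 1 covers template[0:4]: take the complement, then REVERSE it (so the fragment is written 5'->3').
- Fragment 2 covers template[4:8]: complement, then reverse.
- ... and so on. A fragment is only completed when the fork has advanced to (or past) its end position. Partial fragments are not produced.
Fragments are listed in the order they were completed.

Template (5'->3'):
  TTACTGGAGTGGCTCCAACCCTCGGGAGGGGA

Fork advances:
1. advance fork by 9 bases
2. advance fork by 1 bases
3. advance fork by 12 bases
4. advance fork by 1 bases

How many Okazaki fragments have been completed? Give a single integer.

Answer: 5

Derivation:
Step 1: advance 9 -> fork_pos = 0 + 9 = 9. Reached multiple(s) of 4: 4, 8 -> fragments 1-2 completed (2 total).
Step 2: advance 1 -> fork_pos = 9 + 1 = 10. Next multiple of 4 is 12 (not reached); still 2 fragment(s).
Step 3: advance 12 -> fork_pos = 10 + 12 = 22. Reached multiple(s) of 4: 12, 16, 20 -> fragments 3-5 completed (5 total).
Step 4: advance 1 -> fork_pos = 22 + 1 = 23. Next multiple of 4 is 24 (not reached); still 5 fragment(s).
Check: final fork_pos = 23; the multiples of 4 that are <= 23 are 4..20 -> 23 // 4 = 5 completed fragment(s).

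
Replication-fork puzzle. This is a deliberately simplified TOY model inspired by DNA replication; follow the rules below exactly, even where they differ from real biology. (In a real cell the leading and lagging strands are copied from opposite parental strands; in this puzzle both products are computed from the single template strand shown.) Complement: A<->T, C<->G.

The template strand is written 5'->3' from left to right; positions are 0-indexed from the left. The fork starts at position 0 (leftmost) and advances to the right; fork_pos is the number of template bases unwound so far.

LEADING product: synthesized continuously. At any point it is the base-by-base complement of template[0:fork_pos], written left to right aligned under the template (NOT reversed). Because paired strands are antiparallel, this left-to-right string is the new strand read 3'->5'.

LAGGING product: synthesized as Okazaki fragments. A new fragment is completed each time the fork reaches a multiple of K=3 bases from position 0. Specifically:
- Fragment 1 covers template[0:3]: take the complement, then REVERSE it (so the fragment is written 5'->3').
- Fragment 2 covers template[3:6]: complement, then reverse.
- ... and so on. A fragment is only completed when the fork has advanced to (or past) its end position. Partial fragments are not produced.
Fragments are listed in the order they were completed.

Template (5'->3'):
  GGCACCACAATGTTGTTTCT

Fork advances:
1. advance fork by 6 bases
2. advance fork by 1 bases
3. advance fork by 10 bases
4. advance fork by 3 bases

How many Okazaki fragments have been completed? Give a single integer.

Step 1: advance 6 -> fork_pos = 0 + 6 = 6. Reached multiple(s) of 3: 3, 6 -> fragments 1-2 completed (2 total).
Step 2: advance 1 -> fork_pos = 6 + 1 = 7. Next multiple of 3 is 9 (not reached); still 2 fragment(s).
Step 3: advance 10 -> fork_pos = 7 + 10 = 17. Reached multiple(s) of 3: 9, 12, 15 -> fragments 3-5 completed (5 total).
Step 4: advance 3 -> fork_pos = 17 + 3 = 20. Reached multiple(s) of 3: 18 -> fragment 6 completed (6 total).
Check: final fork_pos = 20; the multiples of 3 that are <= 20 are 3..18 -> 20 // 3 = 6 completed fragment(s).

Answer: 6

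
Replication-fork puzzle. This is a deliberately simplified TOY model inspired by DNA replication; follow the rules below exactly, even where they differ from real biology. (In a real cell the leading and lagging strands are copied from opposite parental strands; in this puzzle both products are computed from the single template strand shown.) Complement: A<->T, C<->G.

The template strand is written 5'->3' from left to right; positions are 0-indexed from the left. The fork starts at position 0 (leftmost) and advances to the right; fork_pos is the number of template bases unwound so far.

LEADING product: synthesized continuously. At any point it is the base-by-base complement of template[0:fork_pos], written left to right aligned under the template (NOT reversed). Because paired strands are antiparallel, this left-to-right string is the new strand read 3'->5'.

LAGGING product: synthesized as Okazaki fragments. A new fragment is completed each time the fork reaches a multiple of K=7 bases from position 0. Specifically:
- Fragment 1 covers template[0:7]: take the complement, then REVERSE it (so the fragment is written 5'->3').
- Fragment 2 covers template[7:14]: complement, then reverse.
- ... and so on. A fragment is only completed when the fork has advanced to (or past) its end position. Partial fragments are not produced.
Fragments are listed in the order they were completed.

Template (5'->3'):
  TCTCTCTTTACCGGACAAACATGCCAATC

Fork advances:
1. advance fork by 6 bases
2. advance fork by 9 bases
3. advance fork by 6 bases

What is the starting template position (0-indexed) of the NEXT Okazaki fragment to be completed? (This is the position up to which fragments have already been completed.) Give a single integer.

Answer: 21

Derivation:
Step 1: advance 6 -> fork_pos = 0 + 6 = 6. Next multiple of 7 is 7 (not reached); still 0 fragment(s).
Step 2: advance 9 -> fork_pos = 6 + 9 = 15. Reached multiple(s) of 7: 7, 14 -> fragments 1-2 completed (2 total).
Step 3: advance 6 -> fork_pos = 15 + 6 = 21. Reached multiple(s) of 7: 21 -> fragment 3 completed (3 total).
3 fragment(s) completed, covering template[0:21] (3 x 7 = 21). The next fragment, fragment 4, covers template[21:28], so it starts at position 21.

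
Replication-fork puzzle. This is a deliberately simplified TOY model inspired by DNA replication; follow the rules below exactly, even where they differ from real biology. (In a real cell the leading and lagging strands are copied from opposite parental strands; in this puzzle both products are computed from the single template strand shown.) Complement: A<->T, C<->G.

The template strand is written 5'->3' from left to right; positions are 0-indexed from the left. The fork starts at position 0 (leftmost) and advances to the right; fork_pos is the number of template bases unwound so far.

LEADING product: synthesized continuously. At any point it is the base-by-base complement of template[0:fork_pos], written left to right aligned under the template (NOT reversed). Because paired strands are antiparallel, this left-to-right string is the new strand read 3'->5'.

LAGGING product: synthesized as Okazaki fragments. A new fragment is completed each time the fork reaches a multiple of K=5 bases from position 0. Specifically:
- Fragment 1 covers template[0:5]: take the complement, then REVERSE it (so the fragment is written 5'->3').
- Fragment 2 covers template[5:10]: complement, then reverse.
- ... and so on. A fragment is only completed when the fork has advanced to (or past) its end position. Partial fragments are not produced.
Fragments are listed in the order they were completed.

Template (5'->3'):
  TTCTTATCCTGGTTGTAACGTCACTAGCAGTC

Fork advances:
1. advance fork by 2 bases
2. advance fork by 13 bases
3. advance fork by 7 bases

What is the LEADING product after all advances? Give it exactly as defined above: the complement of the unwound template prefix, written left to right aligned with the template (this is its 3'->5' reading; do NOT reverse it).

Answer: AAGAATAGGACCAACATTGCAG

Derivation:
Step 1: advance 2 -> fork_pos = 0 + 2 = 2.
Step 2: advance 13 -> fork_pos = 2 + 13 = 15.
Step 3: advance 7 -> fork_pos = 15 + 7 = 22.
Unwound prefix: template[0:22] = TTCTTATCCTGGTTGTAACGTC
Complement it base by base (A<->T, C<->G), keeping left-to-right order:
  [0:5] TTCTT -> AAGAA
  [5:10] ATCCT -> TAGGA
  [10:15] GGTTG -> CCAAC
  [15:20] TAACG -> ATTGC
  [20:22] TC -> AG
Concatenate: AAGAATAGGACCAACATTGCAG (length 22; written aligned with the template, i.e. 3'->5').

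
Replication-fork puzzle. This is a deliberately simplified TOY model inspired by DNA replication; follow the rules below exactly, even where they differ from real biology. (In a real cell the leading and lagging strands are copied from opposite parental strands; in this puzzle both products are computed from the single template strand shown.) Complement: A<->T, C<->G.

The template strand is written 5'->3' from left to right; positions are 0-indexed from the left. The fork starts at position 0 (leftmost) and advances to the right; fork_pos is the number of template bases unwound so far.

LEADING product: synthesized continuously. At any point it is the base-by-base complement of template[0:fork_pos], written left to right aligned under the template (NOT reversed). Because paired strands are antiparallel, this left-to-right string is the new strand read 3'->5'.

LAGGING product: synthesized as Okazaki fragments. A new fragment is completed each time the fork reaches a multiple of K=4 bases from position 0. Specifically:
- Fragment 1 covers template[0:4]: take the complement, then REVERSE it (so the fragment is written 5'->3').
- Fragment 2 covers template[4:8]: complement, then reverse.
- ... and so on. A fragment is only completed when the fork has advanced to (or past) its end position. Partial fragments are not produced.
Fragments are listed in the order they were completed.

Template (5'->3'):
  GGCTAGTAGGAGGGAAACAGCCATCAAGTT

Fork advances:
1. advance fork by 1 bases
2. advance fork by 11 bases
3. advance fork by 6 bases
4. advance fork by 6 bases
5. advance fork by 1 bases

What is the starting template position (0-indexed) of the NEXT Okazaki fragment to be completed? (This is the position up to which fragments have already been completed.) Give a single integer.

Step 1: advance 1 -> fork_pos = 0 + 1 = 1. Next multiple of 4 is 4 (not reached); still 0 fragment(s).
Step 2: advance 11 -> fork_pos = 1 + 11 = 12. Reached multiple(s) of 4: 4, 8, 12 -> fragments 1-3 completed (3 total).
Step 3: advance 6 -> fork_pos = 12 + 6 = 18. Reached multiple(s) of 4: 16 -> fragment 4 completed (4 total).
Step 4: advance 6 -> fork_pos = 18 + 6 = 24. Reached multiple(s) of 4: 20, 24 -> fragments 5-6 completed (6 total).
Step 5: advance 1 -> fork_pos = 24 + 1 = 25. Next multiple of 4 is 28 (not reached); still 6 fragment(s).
6 fragment(s) completed, covering template[0:24] (6 x 4 = 24). The next fragment, fragment 7, covers template[24:28], so it starts at position 24.

Answer: 24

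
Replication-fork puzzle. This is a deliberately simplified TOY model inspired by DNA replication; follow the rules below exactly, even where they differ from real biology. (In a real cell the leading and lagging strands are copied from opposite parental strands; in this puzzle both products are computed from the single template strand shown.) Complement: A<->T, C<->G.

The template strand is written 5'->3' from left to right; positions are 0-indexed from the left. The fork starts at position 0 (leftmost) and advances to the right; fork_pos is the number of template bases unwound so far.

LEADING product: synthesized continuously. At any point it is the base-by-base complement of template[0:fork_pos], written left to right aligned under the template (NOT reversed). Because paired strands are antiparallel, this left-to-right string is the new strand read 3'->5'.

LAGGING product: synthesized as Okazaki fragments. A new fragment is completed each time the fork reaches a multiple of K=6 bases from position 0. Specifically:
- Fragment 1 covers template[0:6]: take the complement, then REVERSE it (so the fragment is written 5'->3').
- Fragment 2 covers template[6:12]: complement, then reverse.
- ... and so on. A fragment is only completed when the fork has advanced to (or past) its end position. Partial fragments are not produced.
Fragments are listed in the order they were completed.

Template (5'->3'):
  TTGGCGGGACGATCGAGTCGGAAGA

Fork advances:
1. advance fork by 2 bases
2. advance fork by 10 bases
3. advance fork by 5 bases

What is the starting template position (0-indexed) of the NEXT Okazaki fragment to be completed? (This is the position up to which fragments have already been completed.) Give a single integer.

Answer: 12

Derivation:
Step 1: advance 2 -> fork_pos = 0 + 2 = 2. Next multiple of 6 is 6 (not reached); still 0 fragment(s).
Step 2: advance 10 -> fork_pos = 2 + 10 = 12. Reached multiple(s) of 6: 6, 12 -> fragments 1-2 completed (2 total).
Step 3: advance 5 -> fork_pos = 12 + 5 = 17. Next multiple of 6 is 18 (not reached); still 2 fragment(s).
2 fragment(s) completed, covering template[0:12] (2 x 6 = 12). The next fragment, fragment 3, covers template[12:18], so it starts at position 12.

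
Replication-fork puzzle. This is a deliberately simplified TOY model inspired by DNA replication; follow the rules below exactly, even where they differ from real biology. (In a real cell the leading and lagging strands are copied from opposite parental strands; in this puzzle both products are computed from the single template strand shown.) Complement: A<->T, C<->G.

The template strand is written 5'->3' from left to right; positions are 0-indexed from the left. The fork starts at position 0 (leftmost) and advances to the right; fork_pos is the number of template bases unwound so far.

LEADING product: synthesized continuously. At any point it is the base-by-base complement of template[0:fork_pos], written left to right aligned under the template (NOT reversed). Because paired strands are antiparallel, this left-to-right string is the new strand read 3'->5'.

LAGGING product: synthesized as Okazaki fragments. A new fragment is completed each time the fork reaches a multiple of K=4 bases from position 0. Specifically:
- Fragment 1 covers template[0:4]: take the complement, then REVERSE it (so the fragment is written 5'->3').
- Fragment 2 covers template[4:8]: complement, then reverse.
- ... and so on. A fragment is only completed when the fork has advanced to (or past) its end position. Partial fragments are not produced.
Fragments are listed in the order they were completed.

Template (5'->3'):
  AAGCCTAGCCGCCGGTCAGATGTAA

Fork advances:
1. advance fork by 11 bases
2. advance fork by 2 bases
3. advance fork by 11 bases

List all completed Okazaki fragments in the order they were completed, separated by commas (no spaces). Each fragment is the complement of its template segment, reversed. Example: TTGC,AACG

Step 1: advance 11 -> fork_pos = 0 + 11 = 11. Reached multiple(s) of 4: 4, 8 -> fragments 1-2 completed (2 total).
Step 2: advance 2 -> fork_pos = 11 + 2 = 13. Reached multiple(s) of 4: 12 -> fragment 3 completed (3 total).
Step 3: advance 11 -> fork_pos = 13 + 11 = 24. Reached multiple(s) of 4: 16, 20, 24 -> fragments 4-6 completed (6 total).
Final fork_pos = 24, so 6 fragment(s) are complete. Build each: template segment -> complement -> reverse.
Fragment 1: template[0:4] = AAGC -> complement TTCG -> reversed GCTT
Fragment 2: template[4:8] = CTAG -> complement GATC -> reversed CTAG
Fragment 3: template[8:12] = CCGC -> complement GGCG -> reversed GCGG
Fragment 4: template[12:16] = CGGT -> complement GCCA -> reversed ACCG
Fragment 5: template[16:20] = CAGA -> complement GTCT -> reversed TCTG
Fragment 6: template[20:24] = TGTA -> complement ACAT -> reversed TACA

Answer: GCTT,CTAG,GCGG,ACCG,TCTG,TACA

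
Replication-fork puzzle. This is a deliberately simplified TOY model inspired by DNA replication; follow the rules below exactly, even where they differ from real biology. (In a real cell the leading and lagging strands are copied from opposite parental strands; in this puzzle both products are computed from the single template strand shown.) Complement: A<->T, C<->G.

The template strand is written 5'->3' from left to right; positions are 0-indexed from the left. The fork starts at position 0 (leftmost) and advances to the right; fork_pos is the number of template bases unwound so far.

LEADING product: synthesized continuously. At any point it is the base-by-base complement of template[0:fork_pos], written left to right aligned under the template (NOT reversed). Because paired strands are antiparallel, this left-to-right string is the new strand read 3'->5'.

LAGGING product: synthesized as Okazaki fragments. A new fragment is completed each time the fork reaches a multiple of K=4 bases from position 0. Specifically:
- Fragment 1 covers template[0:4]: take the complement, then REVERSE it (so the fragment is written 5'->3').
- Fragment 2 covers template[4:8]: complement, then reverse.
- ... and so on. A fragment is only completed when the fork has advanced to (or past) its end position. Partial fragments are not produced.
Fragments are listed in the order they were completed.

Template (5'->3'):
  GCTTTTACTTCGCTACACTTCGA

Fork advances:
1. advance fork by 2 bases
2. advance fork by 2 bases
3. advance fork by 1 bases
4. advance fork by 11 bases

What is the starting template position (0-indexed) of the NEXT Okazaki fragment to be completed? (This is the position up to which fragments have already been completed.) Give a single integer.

Step 1: advance 2 -> fork_pos = 0 + 2 = 2. Next multiple of 4 is 4 (not reached); still 0 fragment(s).
Step 2: advance 2 -> fork_pos = 2 + 2 = 4. Reached multiple(s) of 4: 4 -> fragment 1 completed (1 total).
Step 3: advance 1 -> fork_pos = 4 + 1 = 5. Next multiple of 4 is 8 (not reached); still 1 fragment(s).
Step 4: advance 11 -> fork_pos = 5 + 11 = 16. Reached multiple(s) of 4: 8, 12, 16 -> fragments 2-4 completed (4 total).
4 fragment(s) completed, covering template[0:16] (4 x 4 = 16). The next fragment, fragment 5, covers template[16:20], so it starts at position 16.

Answer: 16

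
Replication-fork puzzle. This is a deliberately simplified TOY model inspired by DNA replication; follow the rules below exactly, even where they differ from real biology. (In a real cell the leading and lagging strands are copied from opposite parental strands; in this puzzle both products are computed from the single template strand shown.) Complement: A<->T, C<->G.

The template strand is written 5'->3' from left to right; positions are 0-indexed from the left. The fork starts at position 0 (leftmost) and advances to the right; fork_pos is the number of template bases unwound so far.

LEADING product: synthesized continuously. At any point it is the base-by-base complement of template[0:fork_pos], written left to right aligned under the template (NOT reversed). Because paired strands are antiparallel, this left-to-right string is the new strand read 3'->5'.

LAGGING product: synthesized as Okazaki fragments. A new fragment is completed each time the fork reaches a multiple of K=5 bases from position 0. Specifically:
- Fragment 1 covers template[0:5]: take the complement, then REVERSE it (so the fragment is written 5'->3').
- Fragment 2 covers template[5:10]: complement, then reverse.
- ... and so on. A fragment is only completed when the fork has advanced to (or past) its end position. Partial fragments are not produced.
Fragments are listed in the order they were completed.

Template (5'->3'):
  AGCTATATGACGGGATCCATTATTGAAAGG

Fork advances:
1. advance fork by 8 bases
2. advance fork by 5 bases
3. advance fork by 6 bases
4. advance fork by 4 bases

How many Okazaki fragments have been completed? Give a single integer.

Step 1: advance 8 -> fork_pos = 0 + 8 = 8. Reached multiple(s) of 5: 5 -> fragment 1 completed (1 total).
Step 2: advance 5 -> fork_pos = 8 + 5 = 13. Reached multiple(s) of 5: 10 -> fragment 2 completed (2 total).
Step 3: advance 6 -> fork_pos = 13 + 6 = 19. Reached multiple(s) of 5: 15 -> fragment 3 completed (3 total).
Step 4: advance 4 -> fork_pos = 19 + 4 = 23. Reached multiple(s) of 5: 20 -> fragment 4 completed (4 total).
Check: final fork_pos = 23; the multiples of 5 that are <= 23 are 5..20 -> 23 // 5 = 4 completed fragment(s).

Answer: 4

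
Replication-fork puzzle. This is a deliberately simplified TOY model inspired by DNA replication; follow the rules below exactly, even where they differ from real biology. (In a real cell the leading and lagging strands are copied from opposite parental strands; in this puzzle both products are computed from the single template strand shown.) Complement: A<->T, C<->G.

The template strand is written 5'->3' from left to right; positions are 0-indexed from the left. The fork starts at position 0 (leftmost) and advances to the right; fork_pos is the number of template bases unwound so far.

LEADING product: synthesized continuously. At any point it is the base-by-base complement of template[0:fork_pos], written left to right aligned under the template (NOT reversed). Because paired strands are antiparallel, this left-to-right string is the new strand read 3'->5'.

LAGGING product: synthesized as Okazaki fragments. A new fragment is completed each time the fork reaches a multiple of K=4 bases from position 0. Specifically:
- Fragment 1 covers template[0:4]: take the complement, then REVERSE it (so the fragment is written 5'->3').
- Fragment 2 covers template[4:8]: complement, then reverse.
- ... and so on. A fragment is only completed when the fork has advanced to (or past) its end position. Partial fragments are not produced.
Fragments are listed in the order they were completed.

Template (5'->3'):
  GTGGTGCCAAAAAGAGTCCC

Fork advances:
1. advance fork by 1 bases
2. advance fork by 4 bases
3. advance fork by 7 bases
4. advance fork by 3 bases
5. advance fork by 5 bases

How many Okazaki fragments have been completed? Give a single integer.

Answer: 5

Derivation:
Step 1: advance 1 -> fork_pos = 0 + 1 = 1. Next multiple of 4 is 4 (not reached); still 0 fragment(s).
Step 2: advance 4 -> fork_pos = 1 + 4 = 5. Reached multiple(s) of 4: 4 -> fragment 1 completed (1 total).
Step 3: advance 7 -> fork_pos = 5 + 7 = 12. Reached multiple(s) of 4: 8, 12 -> fragments 2-3 completed (3 total).
Step 4: advance 3 -> fork_pos = 12 + 3 = 15. Next multiple of 4 is 16 (not reached); still 3 fragment(s).
Step 5: advance 5 -> fork_pos = 15 + 5 = 20. Reached multiple(s) of 4: 16, 20 -> fragments 4-5 completed (5 total).
Check: final fork_pos = 20; the multiples of 4 that are <= 20 are 4..20 -> 20 // 4 = 5 completed fragment(s).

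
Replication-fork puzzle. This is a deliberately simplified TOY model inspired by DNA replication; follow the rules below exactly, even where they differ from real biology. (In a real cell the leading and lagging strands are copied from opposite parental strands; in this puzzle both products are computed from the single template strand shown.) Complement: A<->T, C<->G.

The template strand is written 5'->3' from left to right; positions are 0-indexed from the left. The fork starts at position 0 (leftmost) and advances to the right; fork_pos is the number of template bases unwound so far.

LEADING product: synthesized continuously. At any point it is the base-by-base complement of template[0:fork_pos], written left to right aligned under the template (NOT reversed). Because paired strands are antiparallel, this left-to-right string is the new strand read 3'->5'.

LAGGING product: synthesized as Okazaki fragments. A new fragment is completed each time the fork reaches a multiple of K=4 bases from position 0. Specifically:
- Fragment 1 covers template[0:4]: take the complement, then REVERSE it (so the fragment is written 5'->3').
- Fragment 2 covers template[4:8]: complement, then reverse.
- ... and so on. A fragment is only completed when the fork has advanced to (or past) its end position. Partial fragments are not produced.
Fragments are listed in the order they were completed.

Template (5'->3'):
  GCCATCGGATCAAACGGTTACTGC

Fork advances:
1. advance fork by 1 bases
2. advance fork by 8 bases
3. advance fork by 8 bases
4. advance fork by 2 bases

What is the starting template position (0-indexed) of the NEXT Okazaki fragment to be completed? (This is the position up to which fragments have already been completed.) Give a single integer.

Answer: 16

Derivation:
Step 1: advance 1 -> fork_pos = 0 + 1 = 1. Next multiple of 4 is 4 (not reached); still 0 fragment(s).
Step 2: advance 8 -> fork_pos = 1 + 8 = 9. Reached multiple(s) of 4: 4, 8 -> fragments 1-2 completed (2 total).
Step 3: advance 8 -> fork_pos = 9 + 8 = 17. Reached multiple(s) of 4: 12, 16 -> fragments 3-4 completed (4 total).
Step 4: advance 2 -> fork_pos = 17 + 2 = 19. Next multiple of 4 is 20 (not reached); still 4 fragment(s).
4 fragment(s) completed, covering template[0:16] (4 x 4 = 16). The next fragment, fragment 5, covers template[16:20], so it starts at position 16.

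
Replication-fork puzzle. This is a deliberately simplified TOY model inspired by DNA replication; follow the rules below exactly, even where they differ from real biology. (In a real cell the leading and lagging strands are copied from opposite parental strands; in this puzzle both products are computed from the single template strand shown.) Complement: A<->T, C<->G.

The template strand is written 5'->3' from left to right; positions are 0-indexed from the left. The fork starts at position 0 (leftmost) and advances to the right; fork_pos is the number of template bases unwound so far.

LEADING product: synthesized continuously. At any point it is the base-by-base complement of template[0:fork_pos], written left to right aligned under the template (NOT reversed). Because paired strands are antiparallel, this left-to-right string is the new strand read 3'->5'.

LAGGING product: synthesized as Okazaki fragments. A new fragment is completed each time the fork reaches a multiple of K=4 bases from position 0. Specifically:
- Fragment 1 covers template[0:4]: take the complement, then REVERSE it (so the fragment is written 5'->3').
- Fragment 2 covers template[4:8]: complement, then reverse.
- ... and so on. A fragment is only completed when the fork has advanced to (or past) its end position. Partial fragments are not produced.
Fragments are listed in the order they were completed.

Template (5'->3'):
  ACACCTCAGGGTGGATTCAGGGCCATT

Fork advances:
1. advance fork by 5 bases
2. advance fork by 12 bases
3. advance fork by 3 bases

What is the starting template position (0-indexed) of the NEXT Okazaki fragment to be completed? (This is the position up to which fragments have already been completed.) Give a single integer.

Answer: 20

Derivation:
Step 1: advance 5 -> fork_pos = 0 + 5 = 5. Reached multiple(s) of 4: 4 -> fragment 1 completed (1 total).
Step 2: advance 12 -> fork_pos = 5 + 12 = 17. Reached multiple(s) of 4: 8, 12, 16 -> fragments 2-4 completed (4 total).
Step 3: advance 3 -> fork_pos = 17 + 3 = 20. Reached multiple(s) of 4: 20 -> fragment 5 completed (5 total).
5 fragment(s) completed, covering template[0:20] (5 x 4 = 20). The next fragment, fragment 6, covers template[20:24], so it starts at position 20.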